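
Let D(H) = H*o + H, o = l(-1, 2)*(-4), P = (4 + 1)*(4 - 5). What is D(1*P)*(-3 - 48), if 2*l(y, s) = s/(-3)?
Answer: 595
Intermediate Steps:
l(y, s) = -s/6 (l(y, s) = (s/(-3))/2 = (s*(-⅓))/2 = (-s/3)/2 = -s/6)
P = -5 (P = 5*(-1) = -5)
o = 4/3 (o = -⅙*2*(-4) = -⅓*(-4) = 4/3 ≈ 1.3333)
D(H) = 7*H/3 (D(H) = H*(4/3) + H = 4*H/3 + H = 7*H/3)
D(1*P)*(-3 - 48) = (7*(1*(-5))/3)*(-3 - 48) = ((7/3)*(-5))*(-51) = -35/3*(-51) = 595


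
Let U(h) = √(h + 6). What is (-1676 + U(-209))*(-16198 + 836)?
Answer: 25746712 - 15362*I*√203 ≈ 2.5747e+7 - 2.1887e+5*I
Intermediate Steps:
U(h) = √(6 + h)
(-1676 + U(-209))*(-16198 + 836) = (-1676 + √(6 - 209))*(-16198 + 836) = (-1676 + √(-203))*(-15362) = (-1676 + I*√203)*(-15362) = 25746712 - 15362*I*√203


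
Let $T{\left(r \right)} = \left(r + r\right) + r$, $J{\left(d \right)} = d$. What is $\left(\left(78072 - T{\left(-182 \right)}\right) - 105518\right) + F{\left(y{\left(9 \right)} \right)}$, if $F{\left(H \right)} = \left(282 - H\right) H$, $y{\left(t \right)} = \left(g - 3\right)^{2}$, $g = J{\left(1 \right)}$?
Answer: $-25788$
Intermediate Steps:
$g = 1$
$y{\left(t \right)} = 4$ ($y{\left(t \right)} = \left(1 - 3\right)^{2} = \left(-2\right)^{2} = 4$)
$F{\left(H \right)} = H \left(282 - H\right)$
$T{\left(r \right)} = 3 r$ ($T{\left(r \right)} = 2 r + r = 3 r$)
$\left(\left(78072 - T{\left(-182 \right)}\right) - 105518\right) + F{\left(y{\left(9 \right)} \right)} = \left(\left(78072 - 3 \left(-182\right)\right) - 105518\right) + 4 \left(282 - 4\right) = \left(\left(78072 - -546\right) - 105518\right) + 4 \left(282 - 4\right) = \left(\left(78072 + 546\right) - 105518\right) + 4 \cdot 278 = \left(78618 - 105518\right) + 1112 = -26900 + 1112 = -25788$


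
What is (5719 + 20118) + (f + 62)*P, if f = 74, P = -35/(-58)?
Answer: 751653/29 ≈ 25919.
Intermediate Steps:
P = 35/58 (P = -35*(-1/58) = 35/58 ≈ 0.60345)
(5719 + 20118) + (f + 62)*P = (5719 + 20118) + (74 + 62)*(35/58) = 25837 + 136*(35/58) = 25837 + 2380/29 = 751653/29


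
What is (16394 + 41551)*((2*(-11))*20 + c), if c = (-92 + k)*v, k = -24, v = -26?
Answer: 149266320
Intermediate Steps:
c = 3016 (c = (-92 - 24)*(-26) = -116*(-26) = 3016)
(16394 + 41551)*((2*(-11))*20 + c) = (16394 + 41551)*((2*(-11))*20 + 3016) = 57945*(-22*20 + 3016) = 57945*(-440 + 3016) = 57945*2576 = 149266320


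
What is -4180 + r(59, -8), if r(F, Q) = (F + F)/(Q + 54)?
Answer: -96081/23 ≈ -4177.4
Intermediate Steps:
r(F, Q) = 2*F/(54 + Q) (r(F, Q) = (2*F)/(54 + Q) = 2*F/(54 + Q))
-4180 + r(59, -8) = -4180 + 2*59/(54 - 8) = -4180 + 2*59/46 = -4180 + 2*59*(1/46) = -4180 + 59/23 = -96081/23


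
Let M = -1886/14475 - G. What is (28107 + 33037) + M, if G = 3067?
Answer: 840662689/14475 ≈ 58077.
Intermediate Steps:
M = -44396711/14475 (M = -1886/14475 - 1*3067 = -1886*1/14475 - 3067 = -1886/14475 - 3067 = -44396711/14475 ≈ -3067.1)
(28107 + 33037) + M = (28107 + 33037) - 44396711/14475 = 61144 - 44396711/14475 = 840662689/14475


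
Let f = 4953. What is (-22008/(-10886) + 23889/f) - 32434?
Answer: -291403160349/8986393 ≈ -32427.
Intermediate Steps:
(-22008/(-10886) + 23889/f) - 32434 = (-22008/(-10886) + 23889/4953) - 32434 = (-22008*(-1/10886) + 23889*(1/4953)) - 32434 = (11004/5443 + 7963/1651) - 32434 = 61510213/8986393 - 32434 = -291403160349/8986393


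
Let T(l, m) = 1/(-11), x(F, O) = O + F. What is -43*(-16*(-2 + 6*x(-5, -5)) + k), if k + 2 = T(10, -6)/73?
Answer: -34183667/803 ≈ -42570.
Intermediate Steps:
x(F, O) = F + O
T(l, m) = -1/11
k = -1607/803 (k = -2 - 1/11/73 = -2 - 1/11*1/73 = -2 - 1/803 = -1607/803 ≈ -2.0012)
-43*(-16*(-2 + 6*x(-5, -5)) + k) = -43*(-16*(-2 + 6*(-5 - 5)) - 1607/803) = -43*(-16*(-2 + 6*(-10)) - 1607/803) = -43*(-16*(-2 - 60) - 1607/803) = -43*(-16*(-62) - 1607/803) = -43*(992 - 1607/803) = -43*794969/803 = -34183667/803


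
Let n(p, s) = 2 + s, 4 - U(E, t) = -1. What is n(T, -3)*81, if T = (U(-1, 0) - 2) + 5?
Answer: -81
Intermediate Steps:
U(E, t) = 5 (U(E, t) = 4 - 1*(-1) = 4 + 1 = 5)
T = 8 (T = (5 - 2) + 5 = 3 + 5 = 8)
n(T, -3)*81 = (2 - 3)*81 = -1*81 = -81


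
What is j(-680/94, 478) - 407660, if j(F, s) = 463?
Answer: -407197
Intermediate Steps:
j(-680/94, 478) - 407660 = 463 - 407660 = -407197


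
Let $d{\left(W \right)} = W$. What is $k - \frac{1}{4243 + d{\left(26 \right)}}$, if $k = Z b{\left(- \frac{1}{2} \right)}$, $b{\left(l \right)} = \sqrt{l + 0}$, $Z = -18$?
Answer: $- \frac{1}{4269} - 9 i \sqrt{2} \approx -0.00023425 - 12.728 i$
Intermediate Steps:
$b{\left(l \right)} = \sqrt{l}$
$k = - 9 i \sqrt{2}$ ($k = - 18 \sqrt{- \frac{1}{2}} = - 18 \frac{i \sqrt{2}}{2} = - 9 i \sqrt{2} \approx - 12.728 i$)
$k - \frac{1}{4243 + d{\left(26 \right)}} = - 9 i \sqrt{2} - \frac{1}{4243 + 26} = - 9 i \sqrt{2} - \frac{1}{4269} = - \frac{1}{4269} - 9 i \sqrt{2}$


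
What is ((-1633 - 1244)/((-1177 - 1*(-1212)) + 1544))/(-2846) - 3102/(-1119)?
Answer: 4647697477/1676200082 ≈ 2.7728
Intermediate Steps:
((-1633 - 1244)/((-1177 - 1*(-1212)) + 1544))/(-2846) - 3102/(-1119) = -2877/((-1177 + 1212) + 1544)*(-1/2846) - 3102*(-1/1119) = -2877/(35 + 1544)*(-1/2846) + 1034/373 = -2877/1579*(-1/2846) + 1034/373 = 2877/4493834 + 1034/373 = 4647697477/1676200082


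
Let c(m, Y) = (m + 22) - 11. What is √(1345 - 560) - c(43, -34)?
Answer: -54 + √785 ≈ -25.982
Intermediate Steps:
c(m, Y) = 11 + m (c(m, Y) = (22 + m) - 11 = 11 + m)
√(1345 - 560) - c(43, -34) = √(1345 - 560) - (11 + 43) = √785 - 1*54 = √785 - 54 = -54 + √785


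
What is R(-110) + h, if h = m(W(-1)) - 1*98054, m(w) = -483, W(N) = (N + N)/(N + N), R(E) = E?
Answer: -98647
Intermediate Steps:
W(N) = 1 (W(N) = (2*N)/((2*N)) = (2*N)*(1/(2*N)) = 1)
h = -98537 (h = -483 - 1*98054 = -483 - 98054 = -98537)
R(-110) + h = -110 - 98537 = -98647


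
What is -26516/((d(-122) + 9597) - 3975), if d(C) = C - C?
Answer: -13258/2811 ≈ -4.7165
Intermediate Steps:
d(C) = 0
-26516/((d(-122) + 9597) - 3975) = -26516/((0 + 9597) - 3975) = -26516/(9597 - 3975) = -26516/5622 = -26516*1/5622 = -13258/2811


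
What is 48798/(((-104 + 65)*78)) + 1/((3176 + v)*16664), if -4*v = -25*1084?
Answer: -449547410735/28024165416 ≈ -16.041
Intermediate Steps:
v = 6775 (v = -(-25)*1084/4 = -1/4*(-27100) = 6775)
48798/(((-104 + 65)*78)) + 1/((3176 + v)*16664) = 48798/(((-104 + 65)*78)) + 1/((3176 + 6775)*16664) = 48798/((-39*78)) + (1/16664)/9951 = 48798/(-3042) + (1/9951)*(1/16664) = 48798*(-1/3042) + 1/165823464 = -2711/169 + 1/165823464 = -449547410735/28024165416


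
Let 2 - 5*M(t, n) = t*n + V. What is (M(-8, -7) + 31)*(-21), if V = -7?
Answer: -2268/5 ≈ -453.60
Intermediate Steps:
M(t, n) = 9/5 - n*t/5 (M(t, n) = ⅖ - (t*n - 7)/5 = ⅖ - (n*t - 7)/5 = ⅖ - (-7 + n*t)/5 = ⅖ + (7/5 - n*t/5) = 9/5 - n*t/5)
(M(-8, -7) + 31)*(-21) = ((9/5 - ⅕*(-7)*(-8)) + 31)*(-21) = ((9/5 - 56/5) + 31)*(-21) = (-47/5 + 31)*(-21) = (108/5)*(-21) = -2268/5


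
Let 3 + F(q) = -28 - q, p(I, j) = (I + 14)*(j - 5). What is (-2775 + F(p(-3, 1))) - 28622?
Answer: -31384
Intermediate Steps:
p(I, j) = (-5 + j)*(14 + I) (p(I, j) = (14 + I)*(-5 + j) = (-5 + j)*(14 + I))
F(q) = -31 - q (F(q) = -3 + (-28 - q) = -31 - q)
(-2775 + F(p(-3, 1))) - 28622 = (-2775 + (-31 - (-70 - 5*(-3) + 14*1 - 3*1))) - 28622 = (-2775 + (-31 - (-70 + 15 + 14 - 3))) - 28622 = (-2775 + (-31 - 1*(-44))) - 28622 = (-2775 + (-31 + 44)) - 28622 = (-2775 + 13) - 28622 = -2762 - 28622 = -31384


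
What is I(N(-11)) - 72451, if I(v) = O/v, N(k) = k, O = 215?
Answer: -797176/11 ≈ -72471.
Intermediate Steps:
I(v) = 215/v
I(N(-11)) - 72451 = 215/(-11) - 72451 = 215*(-1/11) - 72451 = -215/11 - 72451 = -797176/11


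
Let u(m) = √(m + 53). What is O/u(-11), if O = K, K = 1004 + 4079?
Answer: 5083*√42/42 ≈ 784.32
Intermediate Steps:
K = 5083
u(m) = √(53 + m)
O = 5083
O/u(-11) = 5083/(√(53 - 11)) = 5083/(√42) = 5083*(√42/42) = 5083*√42/42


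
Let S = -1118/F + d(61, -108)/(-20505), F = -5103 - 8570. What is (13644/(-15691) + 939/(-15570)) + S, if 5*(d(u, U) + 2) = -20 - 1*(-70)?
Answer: -1291484214318497/1522124963463390 ≈ -0.84847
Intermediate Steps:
F = -13673
d(u, U) = 8 (d(u, U) = -2 + (-20 - 1*(-70))/5 = -2 + (-20 + 70)/5 = -2 + (⅕)*50 = -2 + 10 = 8)
S = 22815206/280364865 (S = -1118/(-13673) + 8/(-20505) = -1118*(-1/13673) + 8*(-1/20505) = 1118/13673 - 8/20505 = 22815206/280364865 ≈ 0.081377)
(13644/(-15691) + 939/(-15570)) + S = (13644/(-15691) + 939/(-15570)) + 22815206/280364865 = (13644*(-1/15691) + 939*(-1/15570)) + 22815206/280364865 = (-13644/15691 - 313/5190) + 22815206/280364865 = -75723643/81436290 + 22815206/280364865 = -1291484214318497/1522124963463390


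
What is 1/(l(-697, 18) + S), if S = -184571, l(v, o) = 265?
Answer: -1/184306 ≈ -5.4258e-6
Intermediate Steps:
1/(l(-697, 18) + S) = 1/(265 - 184571) = 1/(-184306) = -1/184306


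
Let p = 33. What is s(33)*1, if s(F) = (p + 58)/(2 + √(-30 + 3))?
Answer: 182/31 - 273*I*√3/31 ≈ 5.871 - 15.253*I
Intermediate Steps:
s(F) = 91/(2 + 3*I*√3) (s(F) = (33 + 58)/(2 + √(-30 + 3)) = 91/(2 + √(-27)) = 91/(2 + 3*I*√3))
s(33)*1 = (182/31 - 273*I*√3/31)*1 = 182/31 - 273*I*√3/31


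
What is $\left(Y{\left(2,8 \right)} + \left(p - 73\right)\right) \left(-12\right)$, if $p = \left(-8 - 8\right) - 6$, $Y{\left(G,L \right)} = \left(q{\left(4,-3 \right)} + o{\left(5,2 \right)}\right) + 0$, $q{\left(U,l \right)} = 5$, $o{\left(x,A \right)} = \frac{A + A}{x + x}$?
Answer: $\frac{5376}{5} \approx 1075.2$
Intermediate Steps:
$o{\left(x,A \right)} = \frac{A}{x}$ ($o{\left(x,A \right)} = \frac{2 A}{2 x} = 2 A \frac{1}{2 x} = \frac{A}{x}$)
$Y{\left(G,L \right)} = \frac{27}{5}$ ($Y{\left(G,L \right)} = \left(5 + \frac{2}{5}\right) + 0 = \frac{27}{5} + 0 = \frac{27}{5}$)
$p = -22$ ($p = -16 - 6 = -22$)
$\left(Y{\left(2,8 \right)} + \left(p - 73\right)\right) \left(-12\right) = \left(\frac{27}{5} - 95\right) \left(-12\right) = \left(- \frac{448}{5}\right) \left(-12\right) = \frac{5376}{5}$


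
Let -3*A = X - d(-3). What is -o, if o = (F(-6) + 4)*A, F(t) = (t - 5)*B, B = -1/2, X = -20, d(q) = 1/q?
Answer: -1121/18 ≈ -62.278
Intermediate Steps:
B = -½ (B = -1*½ = -½ ≈ -0.50000)
F(t) = 5/2 - t/2 (F(t) = (t - 5)*(-½) = (-5 + t)*(-½) = 5/2 - t/2)
A = 59/9 (A = -(-20 - 1/(-3))/3 = -(-20 - 1*(-⅓))/3 = -(-20 + ⅓)/3 = -⅓*(-59/3) = 59/9 ≈ 6.5556)
o = 1121/18 (o = ((5/2 - ½*(-6)) + 4)*(59/9) = ((5/2 + 3) + 4)*(59/9) = (11/2 + 4)*(59/9) = (19/2)*(59/9) = 1121/18 ≈ 62.278)
-o = -1*1121/18 = -1121/18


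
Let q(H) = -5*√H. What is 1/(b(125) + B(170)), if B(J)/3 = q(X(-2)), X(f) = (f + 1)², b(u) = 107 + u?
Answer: 1/217 ≈ 0.0046083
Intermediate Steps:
X(f) = (1 + f)²
B(J) = -15 (B(J) = 3*(-5*√((1 - 2)²)) = 3*(-5*√((-1)²)) = 3*(-5*√1) = 3*(-5*1) = 3*(-5) = -15)
1/(b(125) + B(170)) = 1/((107 + 125) - 15) = 1/(232 - 15) = 1/217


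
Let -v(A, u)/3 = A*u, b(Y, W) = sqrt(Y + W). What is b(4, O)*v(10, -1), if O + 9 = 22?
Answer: 30*sqrt(17) ≈ 123.69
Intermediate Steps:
O = 13 (O = -9 + 22 = 13)
b(Y, W) = sqrt(W + Y)
v(A, u) = -3*A*u
b(4, O)*v(10, -1) = sqrt(13 + 4)*(-3*10*(-1)) = sqrt(17)*30 = 30*sqrt(17)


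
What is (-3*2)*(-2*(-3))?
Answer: -36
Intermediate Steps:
(-3*2)*(-2*(-3)) = -6*6 = -36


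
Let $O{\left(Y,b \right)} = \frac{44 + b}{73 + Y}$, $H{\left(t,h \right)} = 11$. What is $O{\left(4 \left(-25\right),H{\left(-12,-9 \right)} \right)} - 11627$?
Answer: $- \frac{313984}{27} \approx -11629.0$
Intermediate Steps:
$O{\left(Y,b \right)} = \frac{44 + b}{73 + Y}$
$O{\left(4 \left(-25\right),H{\left(-12,-9 \right)} \right)} - 11627 = \frac{44 + 11}{73 + 4 \left(-25\right)} - 11627 = \frac{1}{73 - 100} \cdot 55 - 11627 = \frac{1}{-27} \cdot 55 - 11627 = \left(- \frac{1}{27}\right) 55 - 11627 = - \frac{55}{27} - 11627 = - \frac{313984}{27}$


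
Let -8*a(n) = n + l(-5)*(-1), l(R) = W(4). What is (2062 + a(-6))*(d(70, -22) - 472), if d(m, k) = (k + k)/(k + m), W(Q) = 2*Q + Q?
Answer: -46858475/48 ≈ -9.7622e+5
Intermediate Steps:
W(Q) = 3*Q
l(R) = 12 (l(R) = 3*4 = 12)
d(m, k) = 2*k/(k + m) (d(m, k) = (2*k)/(k + m) = 2*k/(k + m))
a(n) = 3/2 - n/8 (a(n) = -(n + 12*(-1))/8 = -(n - 12)/8 = -(-12 + n)/8 = 3/2 - n/8)
(2062 + a(-6))*(d(70, -22) - 472) = (2062 + (3/2 - ⅛*(-6)))*(2*(-22)/(-22 + 70) - 472) = (2062 + (3/2 + ¾))*(2*(-22)/48 - 472) = (2062 + 9/4)*(2*(-22)*(1/48) - 472) = 8257*(-11/12 - 472)/4 = (8257/4)*(-5675/12) = -46858475/48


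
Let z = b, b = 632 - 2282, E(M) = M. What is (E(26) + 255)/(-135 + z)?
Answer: -281/1785 ≈ -0.15742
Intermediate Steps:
b = -1650
z = -1650
(E(26) + 255)/(-135 + z) = (26 + 255)/(-135 - 1650) = 281/(-1785) = 281*(-1/1785) = -281/1785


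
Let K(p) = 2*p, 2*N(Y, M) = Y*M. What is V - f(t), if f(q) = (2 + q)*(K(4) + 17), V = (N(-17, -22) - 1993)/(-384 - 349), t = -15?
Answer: 240031/733 ≈ 327.46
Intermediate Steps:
N(Y, M) = M*Y/2 (N(Y, M) = (Y*M)/2 = (M*Y)/2 = M*Y/2)
V = 1806/733 (V = ((1/2)*(-22)*(-17) - 1993)/(-384 - 349) = (187 - 1993)/(-733) = -1806*(-1/733) = 1806/733 ≈ 2.4638)
f(q) = 50 + 25*q (f(q) = (2 + q)*(2*4 + 17) = (2 + q)*(8 + 17) = (2 + q)*25 = 50 + 25*q)
V - f(t) = 1806/733 - (50 + 25*(-15)) = 1806/733 - (50 - 375) = 1806/733 - 1*(-325) = 1806/733 + 325 = 240031/733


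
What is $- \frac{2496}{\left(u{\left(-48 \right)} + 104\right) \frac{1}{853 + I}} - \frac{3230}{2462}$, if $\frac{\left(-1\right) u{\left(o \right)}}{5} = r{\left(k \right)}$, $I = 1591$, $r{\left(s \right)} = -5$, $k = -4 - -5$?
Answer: $- \frac{2503194693}{52933} \approx -47290.0$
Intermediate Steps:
$k = 1$ ($k = -4 + 5 = 1$)
$u{\left(o \right)} = 25$ ($u{\left(o \right)} = \left(-5\right) \left(-5\right) = 25$)
$- \frac{2496}{\left(u{\left(-48 \right)} + 104\right) \frac{1}{853 + I}} - \frac{3230}{2462} = - \frac{2496}{\left(25 + 104\right) \frac{1}{853 + 1591}} - \frac{3230}{2462} = - \frac{2496}{129 \cdot \frac{1}{2444}} - \frac{1615}{1231} = - \frac{2496}{\frac{129}{2444}} - \frac{1615}{1231} = \left(-2496\right) \frac{2444}{129} - \frac{1615}{1231} = - \frac{2033408}{43} - \frac{1615}{1231} = - \frac{2503194693}{52933}$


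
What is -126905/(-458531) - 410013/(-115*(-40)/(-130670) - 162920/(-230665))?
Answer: -37777434940500326231/61833508776796 ≈ -6.1095e+5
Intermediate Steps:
-126905/(-458531) - 410013/(-115*(-40)/(-130670) - 162920/(-230665)) = -126905*(-1/458531) - 410013/(4600*(-1/130670) - 162920*(-1/230665)) = 126905/458531 - 410013/(-460/13067 + 32584/46133) = 126905/458531 - 410013/404553948/602819911 = 126905/458531 - 410013*602819911/404553948 = 126905/458531 - 82388000056281/134851316 = -37777434940500326231/61833508776796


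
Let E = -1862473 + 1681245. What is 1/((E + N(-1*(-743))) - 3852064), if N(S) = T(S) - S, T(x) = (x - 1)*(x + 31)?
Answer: -1/3459727 ≈ -2.8904e-7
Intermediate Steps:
T(x) = (-1 + x)*(31 + x)
N(S) = -31 + S**2 + 29*S (N(S) = (-31 + S**2 + 30*S) - S = -31 + S**2 + 29*S)
E = -181228
1/((E + N(-1*(-743))) - 3852064) = 1/((-181228 + (-31 + (-1*(-743))**2 + 29*(-1*(-743)))) - 3852064) = 1/((-181228 + (-31 + 743**2 + 29*743)) - 3852064) = 1/((-181228 + (-31 + 552049 + 21547)) - 3852064) = 1/((-181228 + 573565) - 3852064) = 1/(392337 - 3852064) = 1/(-3459727) = -1/3459727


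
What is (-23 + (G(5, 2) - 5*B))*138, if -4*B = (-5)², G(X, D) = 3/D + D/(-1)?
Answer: 2139/2 ≈ 1069.5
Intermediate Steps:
G(X, D) = -D + 3/D (G(X, D) = 3/D + D*(-1) = 3/D - D = -D + 3/D)
B = -25/4 (B = -¼*(-5)² = -¼*25 = -25/4 ≈ -6.2500)
(-23 + (G(5, 2) - 5*B))*138 = (-23 + ((-1*2 + 3/2) - 5*(-25/4)))*138 = (-23 + ((-2 + 3*(½)) + 125/4))*138 = (-23 + ((-2 + 3/2) + 125/4))*138 = (-23 + (-½ + 125/4))*138 = (-23 + 123/4)*138 = (31/4)*138 = 2139/2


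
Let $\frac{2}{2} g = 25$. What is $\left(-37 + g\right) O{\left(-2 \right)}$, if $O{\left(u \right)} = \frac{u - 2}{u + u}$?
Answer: $-12$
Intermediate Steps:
$g = 25$
$O{\left(u \right)} = \frac{-2 + u}{2 u}$
$\left(-37 + g\right) O{\left(-2 \right)} = \left(-37 + 25\right) \frac{-2 - 2}{2 \left(-2\right)} = - 12 \cdot \frac{1}{2} \left(- \frac{1}{2}\right) \left(-4\right) = \left(-12\right) 1 = -12$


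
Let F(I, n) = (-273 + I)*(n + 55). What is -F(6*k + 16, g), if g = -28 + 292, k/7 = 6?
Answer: 1595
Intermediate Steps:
k = 42 (k = 7*6 = 42)
g = 264
F(I, n) = (-273 + I)*(55 + n)
-F(6*k + 16, g) = -(-15015 - 273*264 + 55*(6*42 + 16) + (6*42 + 16)*264) = -(-15015 - 72072 + 55*(252 + 16) + (252 + 16)*264) = -(-15015 - 72072 + 55*268 + 268*264) = -(-15015 - 72072 + 14740 + 70752) = -1*(-1595) = 1595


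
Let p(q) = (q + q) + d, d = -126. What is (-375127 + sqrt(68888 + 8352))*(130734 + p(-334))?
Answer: -48744002380 + 259880*sqrt(19310) ≈ -4.8708e+10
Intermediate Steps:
p(q) = -126 + 2*q (p(q) = (q + q) - 126 = 2*q - 126 = -126 + 2*q)
(-375127 + sqrt(68888 + 8352))*(130734 + p(-334)) = (-375127 + sqrt(68888 + 8352))*(130734 + (-126 + 2*(-334))) = (-375127 + sqrt(77240))*(130734 + (-126 - 668)) = (-375127 + 2*sqrt(19310))*(130734 - 794) = (-375127 + 2*sqrt(19310))*129940 = -48744002380 + 259880*sqrt(19310)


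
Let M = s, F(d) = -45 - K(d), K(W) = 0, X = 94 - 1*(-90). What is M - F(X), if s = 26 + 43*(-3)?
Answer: -58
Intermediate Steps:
X = 184 (X = 94 + 90 = 184)
F(d) = -45 (F(d) = -45 - 1*0 = -45 + 0 = -45)
s = -103 (s = 26 - 129 = -103)
M = -103
M - F(X) = -103 - 1*(-45) = -103 + 45 = -58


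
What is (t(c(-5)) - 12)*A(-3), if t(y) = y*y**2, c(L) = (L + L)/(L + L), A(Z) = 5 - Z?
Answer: -88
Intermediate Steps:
c(L) = 1 (c(L) = (2*L)/((2*L)) = (2*L)*(1/(2*L)) = 1)
t(y) = y**3
(t(c(-5)) - 12)*A(-3) = (1**3 - 12)*(5 - 1*(-3)) = (1 - 12)*(5 + 3) = -11*8 = -88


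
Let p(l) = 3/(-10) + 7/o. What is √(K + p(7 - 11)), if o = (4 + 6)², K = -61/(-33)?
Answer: 7*√3597/330 ≈ 1.2722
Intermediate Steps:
K = 61/33 (K = -61*(-1/33) = 61/33 ≈ 1.8485)
o = 100 (o = 10² = 100)
p(l) = -23/100 (p(l) = 3/(-10) + 7/100 = 3*(-⅒) + 7*(1/100) = -3/10 + 7/100 = -23/100)
√(K + p(7 - 11)) = √(61/33 - 23/100) = √(5341/3300) = 7*√3597/330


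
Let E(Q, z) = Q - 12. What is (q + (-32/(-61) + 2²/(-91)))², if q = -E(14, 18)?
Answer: 71132356/30813601 ≈ 2.3085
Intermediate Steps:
E(Q, z) = -12 + Q
q = -2 (q = -(-12 + 14) = -1*2 = -2)
(q + (-32/(-61) + 2²/(-91)))² = (-2 + (-32/(-61) + 2²/(-91)))² = (-2 + (-32*(-1/61) + 4*(-1/91)))² = (-2 + (32/61 - 4/91))² = (-2 + 2668/5551)² = (-8434/5551)² = 71132356/30813601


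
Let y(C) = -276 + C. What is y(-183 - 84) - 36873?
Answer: -37416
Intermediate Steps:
y(-183 - 84) - 36873 = (-276 + (-183 - 84)) - 36873 = (-276 - 267) - 36873 = -543 - 36873 = -37416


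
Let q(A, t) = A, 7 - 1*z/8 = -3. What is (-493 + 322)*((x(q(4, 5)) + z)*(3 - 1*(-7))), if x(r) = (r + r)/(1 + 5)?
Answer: -139080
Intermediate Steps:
z = 80 (z = 56 - 8*(-3) = 56 + 24 = 80)
x(r) = r/3 (x(r) = (2*r)/6 = (2*r)*(1/6) = r/3)
(-493 + 322)*((x(q(4, 5)) + z)*(3 - 1*(-7))) = (-493 + 322)*(((1/3)*4 + 80)*(3 - 1*(-7))) = -171*(4/3 + 80)*(3 + 7) = -13908*10 = -171*2440/3 = -139080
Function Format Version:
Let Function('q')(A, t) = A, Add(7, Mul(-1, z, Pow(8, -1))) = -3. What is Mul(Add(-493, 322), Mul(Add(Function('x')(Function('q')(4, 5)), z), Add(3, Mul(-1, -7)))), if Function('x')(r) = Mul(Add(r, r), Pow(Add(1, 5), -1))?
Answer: -139080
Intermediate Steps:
z = 80 (z = Add(56, Mul(-8, -3)) = Add(56, 24) = 80)
Function('x')(r) = Mul(Rational(1, 3), r) (Function('x')(r) = Mul(Mul(2, r), Pow(6, -1)) = Mul(Mul(2, r), Rational(1, 6)) = Mul(Rational(1, 3), r))
Mul(Add(-493, 322), Mul(Add(Function('x')(Function('q')(4, 5)), z), Add(3, Mul(-1, -7)))) = Mul(Add(-493, 322), Mul(Add(Mul(Rational(1, 3), 4), 80), Add(3, Mul(-1, -7)))) = Mul(-171, Mul(Add(Rational(4, 3), 80), Add(3, 7))) = Mul(-171, Mul(Rational(244, 3), 10)) = Mul(-171, Rational(2440, 3)) = -139080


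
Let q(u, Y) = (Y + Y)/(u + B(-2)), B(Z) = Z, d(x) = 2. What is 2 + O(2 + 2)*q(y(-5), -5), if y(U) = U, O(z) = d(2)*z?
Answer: 94/7 ≈ 13.429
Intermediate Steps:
O(z) = 2*z
q(u, Y) = 2*Y/(-2 + u) (q(u, Y) = (Y + Y)/(u - 2) = (2*Y)/(-2 + u) = 2*Y/(-2 + u))
2 + O(2 + 2)*q(y(-5), -5) = 2 + (2*(2 + 2))*(2*(-5)/(-2 - 5)) = 2 + (2*4)*(2*(-5)/(-7)) = 2 + 8*(2*(-5)*(-1/7)) = 2 + 8*(10/7) = 2 + 80/7 = 94/7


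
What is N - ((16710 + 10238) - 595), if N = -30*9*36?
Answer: -36073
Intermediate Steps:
N = -9720 (N = -270*36 = -9720)
N - ((16710 + 10238) - 595) = -9720 - ((16710 + 10238) - 595) = -9720 - (26948 - 595) = -9720 - 1*26353 = -9720 - 26353 = -36073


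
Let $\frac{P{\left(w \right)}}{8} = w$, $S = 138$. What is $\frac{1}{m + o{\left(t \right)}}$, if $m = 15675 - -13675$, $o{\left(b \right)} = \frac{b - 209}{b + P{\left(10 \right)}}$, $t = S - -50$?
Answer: $\frac{268}{7865779} \approx 3.4072 \cdot 10^{-5}$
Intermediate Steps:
$P{\left(w \right)} = 8 w$
$t = 188$ ($t = 138 - -50 = 138 + 50 = 188$)
$o{\left(b \right)} = \frac{-209 + b}{80 + b}$ ($o{\left(b \right)} = \frac{b - 209}{b + 8 \cdot 10} = \frac{-209 + b}{b + 80} = \frac{-209 + b}{80 + b}$)
$m = 29350$ ($m = 15675 + 13675 = 29350$)
$\frac{1}{m + o{\left(t \right)}} = \frac{1}{29350 + \frac{-209 + 188}{80 + 188}} = \frac{1}{29350 + \frac{1}{268} \left(-21\right)} = \frac{1}{29350 - \frac{21}{268}} = \frac{1}{\frac{7865779}{268}} = \frac{268}{7865779}$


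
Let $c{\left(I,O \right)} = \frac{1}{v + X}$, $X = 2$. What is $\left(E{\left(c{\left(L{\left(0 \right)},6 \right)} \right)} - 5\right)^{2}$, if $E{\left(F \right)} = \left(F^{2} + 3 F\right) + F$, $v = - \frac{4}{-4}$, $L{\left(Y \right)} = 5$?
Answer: $\frac{1024}{81} \approx 12.642$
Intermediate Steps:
$v = 1$ ($v = \left(-4\right) \left(- \frac{1}{4}\right) = 1$)
$c{\left(I,O \right)} = \frac{1}{3}$ ($c{\left(I,O \right)} = \frac{1}{1 + 2} = \frac{1}{3}$)
$E{\left(F \right)} = F^{2} + 4 F$
$\left(E{\left(c{\left(L{\left(0 \right)},6 \right)} \right)} - 5\right)^{2} = \left(\frac{4 + \frac{1}{3}}{3} - 5\right)^{2} = \left(\frac{1}{3} \cdot \frac{13}{3} - 5\right)^{2} = \left(\frac{13}{9} - 5\right)^{2} = \left(- \frac{32}{9}\right)^{2} = \frac{1024}{81}$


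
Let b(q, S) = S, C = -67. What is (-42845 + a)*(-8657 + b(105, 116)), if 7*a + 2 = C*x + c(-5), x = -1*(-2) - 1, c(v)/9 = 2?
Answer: 2562009606/7 ≈ 3.6600e+8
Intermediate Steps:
c(v) = 18 (c(v) = 9*2 = 18)
x = 1 (x = 2 - 1 = 1)
a = -51/7 (a = -2/7 + (-67*1 + 18)/7 = -2/7 + (-67 + 18)/7 = -2/7 + (⅐)*(-49) = -2/7 - 7 = -51/7 ≈ -7.2857)
(-42845 + a)*(-8657 + b(105, 116)) = (-42845 - 51/7)*(-8657 + 116) = -299966/7*(-8541) = 2562009606/7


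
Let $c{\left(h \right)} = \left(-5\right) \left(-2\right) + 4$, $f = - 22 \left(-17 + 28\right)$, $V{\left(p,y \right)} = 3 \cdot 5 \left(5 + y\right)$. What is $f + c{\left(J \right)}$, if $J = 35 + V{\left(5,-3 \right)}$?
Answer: $-228$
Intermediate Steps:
$V{\left(p,y \right)} = 75 + 15 y$ ($V{\left(p,y \right)} = 15 \left(5 + y\right) = 75 + 15 y$)
$f = -242$ ($f = \left(-22\right) 11 = -242$)
$J = 65$ ($J = 35 + \left(75 + 15 \left(-3\right)\right) = 35 + \left(75 - 45\right) = 35 + 30 = 65$)
$c{\left(h \right)} = 14$ ($c{\left(h \right)} = 10 + 4 = 14$)
$f + c{\left(J \right)} = -242 + 14 = -228$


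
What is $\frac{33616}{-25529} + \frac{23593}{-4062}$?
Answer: $- \frac{738853889}{103698798} \approx -7.125$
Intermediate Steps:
$\frac{33616}{-25529} + \frac{23593}{-4062} = 33616 \left(- \frac{1}{25529}\right) + 23593 \left(- \frac{1}{4062}\right) = - \frac{33616}{25529} - \frac{23593}{4062} = - \frac{738853889}{103698798}$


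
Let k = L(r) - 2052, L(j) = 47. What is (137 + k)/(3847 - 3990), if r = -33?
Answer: 1868/143 ≈ 13.063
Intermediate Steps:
k = -2005 (k = 47 - 2052 = -2005)
(137 + k)/(3847 - 3990) = (137 - 2005)/(3847 - 3990) = -1868/(-143) = -1868*(-1/143) = 1868/143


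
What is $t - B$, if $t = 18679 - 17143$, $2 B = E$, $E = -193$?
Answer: $\frac{3265}{2} \approx 1632.5$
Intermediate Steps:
$B = - \frac{193}{2}$ ($B = \frac{1}{2} \left(-193\right) = - \frac{193}{2} \approx -96.5$)
$t = 1536$ ($t = 18679 - 17143 = 1536$)
$t - B = 1536 - - \frac{193}{2} = 1536 + \frac{193}{2} = \frac{3265}{2}$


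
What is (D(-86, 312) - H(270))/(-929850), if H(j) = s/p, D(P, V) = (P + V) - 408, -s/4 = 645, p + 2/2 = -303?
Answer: 14477/70668600 ≈ 0.00020486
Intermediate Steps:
p = -304 (p = -1 - 303 = -304)
s = -2580 (s = -4*645 = -2580)
D(P, V) = -408 + P + V
H(j) = 645/76 (H(j) = -2580/(-304) = -2580*(-1/304) = 645/76)
(D(-86, 312) - H(270))/(-929850) = ((-408 - 86 + 312) - 1*645/76)/(-929850) = (-182 - 645/76)*(-1/929850) = -14477/76*(-1/929850) = 14477/70668600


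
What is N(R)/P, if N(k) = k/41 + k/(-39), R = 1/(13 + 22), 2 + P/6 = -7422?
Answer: 1/1246452480 ≈ 8.0228e-10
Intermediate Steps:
P = -44544 (P = -12 + 6*(-7422) = -12 - 44532 = -44544)
R = 1/35 ≈ 0.028571
N(k) = -2*k/1599 (N(k) = k*(1/41) + k*(-1/39) = k/41 - k/39 = -2*k/1599)
N(R)/P = -2/1599*1/35/(-44544) = -2/55965*(-1/44544) = 1/1246452480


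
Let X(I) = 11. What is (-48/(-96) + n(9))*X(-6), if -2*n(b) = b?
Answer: -44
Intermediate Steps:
n(b) = -b/2
(-48/(-96) + n(9))*X(-6) = (-48/(-96) - ½*9)*11 = (-48*(-1/96) - 9/2)*11 = (½ - 9/2)*11 = -4*11 = -44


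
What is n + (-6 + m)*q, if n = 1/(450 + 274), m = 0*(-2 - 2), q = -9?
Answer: 39097/724 ≈ 54.001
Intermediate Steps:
m = 0 (m = 0*(-4) = 0)
n = 1/724 ≈ 0.0013812
n + (-6 + m)*q = 1/724 + (-6 + 0)*(-9) = 1/724 - 6*(-9) = 1/724 + 54 = 39097/724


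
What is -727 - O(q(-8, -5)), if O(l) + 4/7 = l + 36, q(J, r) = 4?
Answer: -5365/7 ≈ -766.43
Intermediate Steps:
O(l) = 248/7 + l (O(l) = -4/7 + (l + 36) = -4/7 + (36 + l) = 248/7 + l)
-727 - O(q(-8, -5)) = -727 - (248/7 + 4) = -727 - 1*276/7 = -727 - 276/7 = -5365/7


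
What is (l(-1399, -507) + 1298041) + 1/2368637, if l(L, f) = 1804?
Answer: 3078860961266/2368637 ≈ 1.2998e+6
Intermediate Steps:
(l(-1399, -507) + 1298041) + 1/2368637 = (1804 + 1298041) + 1/2368637 = 1299845 + 1/2368637 = 3078860961266/2368637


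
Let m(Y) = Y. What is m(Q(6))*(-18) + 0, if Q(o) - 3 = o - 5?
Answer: -72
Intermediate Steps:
Q(o) = -2 + o (Q(o) = 3 + (o - 5) = 3 + (-5 + o) = -2 + o)
m(Q(6))*(-18) + 0 = (-2 + 6)*(-18) + 0 = 4*(-18) + 0 = -72 + 0 = -72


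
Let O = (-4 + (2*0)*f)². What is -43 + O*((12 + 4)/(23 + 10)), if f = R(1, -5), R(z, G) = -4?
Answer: -1163/33 ≈ -35.242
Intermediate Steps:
f = -4
O = 16 (O = (-4 + (2*0)*(-4))² = (-4 + 0*(-4))² = (-4 + 0)² = (-4)² = 16)
-43 + O*((12 + 4)/(23 + 10)) = -43 + 16*((12 + 4)/(23 + 10)) = -43 + 16*(16/33) = -43 + 256/33 = -1163/33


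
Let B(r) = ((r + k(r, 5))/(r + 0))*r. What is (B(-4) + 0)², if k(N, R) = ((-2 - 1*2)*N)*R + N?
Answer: 5184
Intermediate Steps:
k(N, R) = N - 4*N*R (k(N, R) = ((-2 - 2)*N)*R + N = (-4*N)*R + N = -4*N*R + N = N - 4*N*R)
B(r) = -18*r (B(r) = ((r + r*(1 - 4*5))/(r + 0))*r = ((r + r*(1 - 20))/r)*r = ((r + r*(-19))/r)*r = ((r - 19*r)/r)*r = ((-18*r)/r)*r = -18*r)
(B(-4) + 0)² = (-18*(-4) + 0)² = (72 + 0)² = 72² = 5184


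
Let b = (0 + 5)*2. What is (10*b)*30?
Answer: 3000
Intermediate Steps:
b = 10 (b = 5*2 = 10)
(10*b)*30 = (10*10)*30 = 100*30 = 3000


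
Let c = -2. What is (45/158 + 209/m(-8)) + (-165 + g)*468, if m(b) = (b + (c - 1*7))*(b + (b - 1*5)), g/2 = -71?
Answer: -8104139369/56406 ≈ -1.4368e+5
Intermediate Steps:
g = -142 (g = 2*(-71) = -142)
m(b) = (-9 + b)*(-5 + 2*b) (m(b) = (b + (-2 - 1*7))*(b + (b - 1*5)) = (b + (-2 - 7))*(b + (b - 5)) = (b - 9)*(b + (-5 + b)) = (-9 + b)*(-5 + 2*b))
(45/158 + 209/m(-8)) + (-165 + g)*468 = (45/158 + 209/(45 - 23*(-8) + 2*(-8)²)) + (-165 - 142)*468 = (45*(1/158) + 209/(45 + 184 + 2*64)) - 307*468 = (45/158 + 209/(45 + 184 + 128)) - 143676 = (45/158 + 209/357) - 143676 = 49087/56406 - 143676 = -8104139369/56406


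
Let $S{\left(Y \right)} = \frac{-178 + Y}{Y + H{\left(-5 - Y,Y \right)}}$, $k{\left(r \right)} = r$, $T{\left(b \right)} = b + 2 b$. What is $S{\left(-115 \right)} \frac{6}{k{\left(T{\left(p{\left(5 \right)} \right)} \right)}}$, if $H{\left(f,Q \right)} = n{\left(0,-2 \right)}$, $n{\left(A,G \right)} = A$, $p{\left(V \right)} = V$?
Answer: $\frac{586}{575} \approx 1.0191$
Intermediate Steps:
$T{\left(b \right)} = 3 b$
$H{\left(f,Q \right)} = 0$
$S{\left(Y \right)} = \frac{-178 + Y}{Y}$ ($S{\left(Y \right)} = \frac{-178 + Y}{Y + 0} = \frac{-178 + Y}{Y}$)
$S{\left(-115 \right)} \frac{6}{k{\left(T{\left(p{\left(5 \right)} \right)} \right)}} = \frac{-178 - 115}{-115} \frac{6}{3 \cdot 5} = \left(- \frac{1}{115}\right) \left(-293\right) \frac{6}{15} = \frac{293 \cdot 6 \cdot \frac{1}{15}}{115} = \frac{293}{115} \cdot \frac{2}{5} = \frac{586}{575}$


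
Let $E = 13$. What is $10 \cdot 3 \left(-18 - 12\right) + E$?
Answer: $-887$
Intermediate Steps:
$10 \cdot 3 \left(-18 - 12\right) + E = 10 \cdot 3 \left(-18 - 12\right) + 13 = 30 \left(-18 - 12\right) + 13 = 30 \left(-30\right) + 13 = -900 + 13 = -887$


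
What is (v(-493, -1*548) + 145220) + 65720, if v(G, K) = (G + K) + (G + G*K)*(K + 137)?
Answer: -110624882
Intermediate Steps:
v(G, K) = G + K + (137 + K)*(G + G*K) (v(G, K) = (G + K) + (G + G*K)*(137 + K) = (G + K) + (137 + K)*(G + G*K) = G + K + (137 + K)*(G + G*K))
(v(-493, -1*548) + 145220) + 65720 = ((-1*548 + 138*(-493) - 493*(-1*548)² + 138*(-493)*(-1*548)) + 145220) + 65720 = ((-548 - 68034 - 493*(-548)² + 138*(-493)*(-548)) + 145220) + 65720 = ((-548 - 68034 - 493*300304 + 37282632) + 145220) + 65720 = ((-548 - 68034 - 148049872 + 37282632) + 145220) + 65720 = (-110835822 + 145220) + 65720 = -110690602 + 65720 = -110624882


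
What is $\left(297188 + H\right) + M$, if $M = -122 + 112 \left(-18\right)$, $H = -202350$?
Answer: $92700$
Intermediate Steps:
$M = -2138$ ($M = -122 - 2016 = -2138$)
$\left(297188 + H\right) + M = \left(297188 - 202350\right) - 2138 = 94838 - 2138 = 92700$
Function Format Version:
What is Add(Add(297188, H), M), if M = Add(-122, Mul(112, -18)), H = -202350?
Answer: 92700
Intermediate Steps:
M = -2138 (M = Add(-122, -2016) = -2138)
Add(Add(297188, H), M) = Add(Add(297188, -202350), -2138) = Add(94838, -2138) = 92700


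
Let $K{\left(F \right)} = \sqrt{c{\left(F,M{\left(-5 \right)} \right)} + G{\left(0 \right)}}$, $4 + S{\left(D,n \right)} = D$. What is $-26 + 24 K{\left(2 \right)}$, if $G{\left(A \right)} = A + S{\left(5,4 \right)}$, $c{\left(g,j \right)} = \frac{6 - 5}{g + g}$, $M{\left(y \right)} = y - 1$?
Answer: $-26 + 12 \sqrt{5} \approx 0.83282$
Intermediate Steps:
$S{\left(D,n \right)} = -4 + D$
$M{\left(y \right)} = -1 + y$ ($M{\left(y \right)} = y - 1 = -1 + y$)
$c{\left(g,j \right)} = \frac{1}{2 g}$ ($c{\left(g,j \right)} = 1 \frac{1}{2 g} = \frac{1}{2 g}$)
$G{\left(A \right)} = 1 + A$ ($G{\left(A \right)} = A + \left(-4 + 5\right) = A + 1 = 1 + A$)
$K{\left(F \right)} = \sqrt{1 + \frac{1}{2 F}}$ ($K{\left(F \right)} = \sqrt{\frac{1}{2 F} + \left(1 + 0\right)} = \sqrt{\frac{1}{2 F} + 1} = \sqrt{1 + \frac{1}{2 F}}$)
$-26 + 24 K{\left(2 \right)} = -26 + 24 \frac{\sqrt{4 + \frac{2}{2}}}{2} = -26 + 24 \frac{\sqrt{4 + 2 \cdot \frac{1}{2}}}{2} = -26 + 24 \frac{\sqrt{4 + 1}}{2} = -26 + 24 \frac{\sqrt{5}}{2} = -26 + 12 \sqrt{5}$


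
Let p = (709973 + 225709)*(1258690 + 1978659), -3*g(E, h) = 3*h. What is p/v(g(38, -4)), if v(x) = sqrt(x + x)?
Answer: 1514564593509*sqrt(2)/2 ≈ 1.0710e+12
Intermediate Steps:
g(E, h) = -h
v(x) = sqrt(2)*sqrt(x) (v(x) = sqrt(2*x) = sqrt(2)*sqrt(x))
p = 3029129187018 (p = 935682*3237349 = 3029129187018)
p/v(g(38, -4)) = 3029129187018/((sqrt(2)*sqrt(-1*(-4)))) = 3029129187018/((sqrt(2)*sqrt(4))) = 3029129187018/((sqrt(2)*2)) = 3029129187018/((2*sqrt(2))) = 3029129187018*(sqrt(2)/4) = 1514564593509*sqrt(2)/2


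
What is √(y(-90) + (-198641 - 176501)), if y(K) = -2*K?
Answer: I*√374962 ≈ 612.34*I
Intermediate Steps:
√(y(-90) + (-198641 - 176501)) = √(-2*(-90) + (-198641 - 176501)) = √(180 - 375142) = √(-374962) = I*√374962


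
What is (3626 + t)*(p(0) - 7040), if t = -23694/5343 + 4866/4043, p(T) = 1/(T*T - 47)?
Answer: -663952144353530/26032877 ≈ -2.5504e+7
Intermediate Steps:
p(T) = 1/(-47 + T**2) (p(T) = 1/(T**2 - 47) = 1/(-47 + T**2))
t = -1789636/553891 (t = -23694*1/5343 + 4866*(1/4043) = -7898/1781 + 4866/4043 = -1789636/553891 ≈ -3.2310)
(3626 + t)*(p(0) - 7040) = (3626 - 1789636/553891)*(1/(-47 + 0**2) - 7040) = 2006619130*(1/(-47 + 0) - 7040)/553891 = 2006619130*(1/(-47) - 7040)/553891 = 2006619130*(-1/47 - 7040)/553891 = (2006619130/553891)*(-330881/47) = -663952144353530/26032877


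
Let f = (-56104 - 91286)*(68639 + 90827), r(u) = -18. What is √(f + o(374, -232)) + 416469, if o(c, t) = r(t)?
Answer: 416469 + I*√23503693758 ≈ 4.1647e+5 + 1.5331e+5*I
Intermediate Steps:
o(c, t) = -18
f = -23503693740 (f = -147390*159466 = -23503693740)
√(f + o(374, -232)) + 416469 = √(-23503693740 - 18) + 416469 = √(-23503693758) + 416469 = I*√23503693758 + 416469 = 416469 + I*√23503693758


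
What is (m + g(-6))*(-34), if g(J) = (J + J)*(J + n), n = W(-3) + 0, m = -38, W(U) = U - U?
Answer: -1156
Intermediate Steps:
W(U) = 0
n = 0 (n = 0 + 0 = 0)
g(J) = 2*J**2 (g(J) = (J + J)*(J + 0) = (2*J)*J = 2*J**2)
(m + g(-6))*(-34) = (-38 + 2*(-6)**2)*(-34) = (-38 + 2*36)*(-34) = (-38 + 72)*(-34) = 34*(-34) = -1156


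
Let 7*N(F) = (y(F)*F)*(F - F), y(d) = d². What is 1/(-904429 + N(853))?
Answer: -1/904429 ≈ -1.1057e-6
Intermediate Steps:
N(F) = 0 (N(F) = ((F²*F)*(F - F))/7 = (F³*0)/7 = (⅐)*0 = 0)
1/(-904429 + N(853)) = 1/(-904429 + 0) = 1/(-904429) = -1/904429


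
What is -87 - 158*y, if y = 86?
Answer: -13675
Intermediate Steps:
-87 - 158*y = -87 - 158*86 = -87 - 13588 = -13675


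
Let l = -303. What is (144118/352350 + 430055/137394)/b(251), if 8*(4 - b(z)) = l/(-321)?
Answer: 4073866348532/4468583564325 ≈ 0.91167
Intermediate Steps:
b(z) = 3323/856 (b(z) = 4 - (-303)/(8*(-321)) = 4 - (-303)*(-1)/(8*321) = 4 - ⅛*101/107 = 4 - 101/856 = 3323/856)
(144118/352350 + 430055/137394)/b(251) = (144118/352350 + 430055/137394)/(3323/856) = (144118*(1/352350) + 430055*(1/137394))*(856/3323) = (72059/176175 + 430055/137394)*(856/3323) = (9518379319/2689487550)*(856/3323) = 4073866348532/4468583564325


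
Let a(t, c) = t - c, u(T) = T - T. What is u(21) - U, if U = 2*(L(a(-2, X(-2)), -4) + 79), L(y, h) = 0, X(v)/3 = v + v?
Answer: -158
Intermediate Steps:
X(v) = 6*v (X(v) = 3*(v + v) = 3*(2*v) = 6*v)
u(T) = 0
U = 158 (U = 2*(0 + 79) = 2*79 = 158)
u(21) - U = 0 - 1*158 = 0 - 158 = -158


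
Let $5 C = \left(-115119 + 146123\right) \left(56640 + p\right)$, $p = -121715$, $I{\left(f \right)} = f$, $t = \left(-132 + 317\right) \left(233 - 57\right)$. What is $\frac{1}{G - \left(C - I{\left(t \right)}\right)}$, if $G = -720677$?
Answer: $\frac{1}{402828943} \approx 2.4824 \cdot 10^{-9}$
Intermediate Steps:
$t = 32560$ ($t = 185 \cdot 176 = 32560$)
$C = -403517060$ ($C = \frac{\left(-115119 + 146123\right) \left(56640 - 121715\right)}{5} = \frac{31004 \left(-65075\right)}{5} = \frac{1}{5} \left(-2017585300\right) = -403517060$)
$\frac{1}{G - \left(C - I{\left(t \right)}\right)} = \frac{1}{-720677 + \left(32560 - -403517060\right)} = \frac{1}{-720677 + \left(32560 + 403517060\right)} = \frac{1}{-720677 + 403549620} = \frac{1}{402828943}$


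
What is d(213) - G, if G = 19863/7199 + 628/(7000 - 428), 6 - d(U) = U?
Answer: -2482152251/11827957 ≈ -209.85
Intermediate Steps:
d(U) = 6 - U
G = 33765152/11827957 (G = 19863*(1/7199) + 628/6572 = 19863/7199 + 628*(1/6572) = 19863/7199 + 157/1643 = 33765152/11827957 ≈ 2.8547)
d(213) - G = (6 - 1*213) - 1*33765152/11827957 = (6 - 213) - 33765152/11827957 = -207 - 33765152/11827957 = -2482152251/11827957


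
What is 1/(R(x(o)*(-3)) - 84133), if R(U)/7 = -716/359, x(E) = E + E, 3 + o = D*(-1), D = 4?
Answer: -359/30208759 ≈ -1.1884e-5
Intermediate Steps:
o = -7 (o = -3 + 4*(-1) = -3 - 4 = -7)
x(E) = 2*E
R(U) = -5012/359 (R(U) = 7*(-716/359) = -5012/359)
1/(R(x(o)*(-3)) - 84133) = 1/(-5012/359 - 84133) = 1/(-30208759/359) = -359/30208759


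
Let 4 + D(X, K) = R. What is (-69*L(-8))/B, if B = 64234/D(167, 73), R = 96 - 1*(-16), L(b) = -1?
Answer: 3726/32117 ≈ 0.11601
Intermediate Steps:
R = 112 (R = 96 + 16 = 112)
D(X, K) = 108 (D(X, K) = -4 + 112 = 108)
B = 32117/54 (B = 64234/108 = 64234*(1/108) = 32117/54 ≈ 594.76)
(-69*L(-8))/B = (-69*(-1))/(32117/54) = 69*(54/32117) = 3726/32117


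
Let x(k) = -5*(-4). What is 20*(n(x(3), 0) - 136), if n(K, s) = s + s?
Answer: -2720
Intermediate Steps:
x(k) = 20
n(K, s) = 2*s
20*(n(x(3), 0) - 136) = 20*(2*0 - 136) = 20*(0 - 136) = 20*(-136) = -2720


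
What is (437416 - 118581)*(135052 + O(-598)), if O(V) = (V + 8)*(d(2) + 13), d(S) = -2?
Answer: 40990065270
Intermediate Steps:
O(V) = 88 + 11*V (O(V) = (V + 8)*(-2 + 13) = (8 + V)*11 = 88 + 11*V)
(437416 - 118581)*(135052 + O(-598)) = (437416 - 118581)*(135052 + (88 + 11*(-598))) = 318835*(135052 + (88 - 6578)) = 318835*(135052 - 6490) = 318835*128562 = 40990065270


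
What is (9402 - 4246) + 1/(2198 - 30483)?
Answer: 145837459/28285 ≈ 5156.0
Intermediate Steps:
(9402 - 4246) + 1/(2198 - 30483) = 5156 + 1/(-28285) = 5156 - 1/28285 = 145837459/28285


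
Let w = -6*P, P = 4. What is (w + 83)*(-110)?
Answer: -6490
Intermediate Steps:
w = -24 (w = -6*4 = -24)
(w + 83)*(-110) = (-24 + 83)*(-110) = 59*(-110) = -6490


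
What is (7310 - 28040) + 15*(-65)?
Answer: -21705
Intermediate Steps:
(7310 - 28040) + 15*(-65) = -20730 - 975 = -21705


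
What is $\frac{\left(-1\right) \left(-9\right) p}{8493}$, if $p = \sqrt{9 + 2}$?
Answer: $\frac{3 \sqrt{11}}{2831} \approx 0.0035146$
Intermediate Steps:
$p = \sqrt{11} \approx 3.3166$
$\frac{\left(-1\right) \left(-9\right) p}{8493} = \frac{\left(-1\right) \left(-9\right) \sqrt{11}}{8493} = 9 \sqrt{11} \cdot \frac{1}{8493} = \frac{3 \sqrt{11}}{2831}$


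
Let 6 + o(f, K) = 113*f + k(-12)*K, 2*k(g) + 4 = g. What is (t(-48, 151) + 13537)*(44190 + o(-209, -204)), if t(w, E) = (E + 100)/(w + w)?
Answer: 28843182899/96 ≈ 3.0045e+8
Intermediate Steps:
k(g) = -2 + g/2
t(w, E) = (100 + E)/(2*w) (t(w, E) = (100 + E)/((2*w)) = (100 + E)*(1/(2*w)) = (100 + E)/(2*w))
o(f, K) = -6 - 8*K + 113*f (o(f, K) = -6 + (113*f + (-2 + (½)*(-12))*K) = -6 + (113*f + (-2 - 6)*K) = -6 + (113*f - 8*K) = -6 + (-8*K + 113*f) = -6 - 8*K + 113*f)
(t(-48, 151) + 13537)*(44190 + o(-209, -204)) = ((½)*(100 + 151)/(-48) + 13537)*(44190 + (-6 - 8*(-204) + 113*(-209))) = ((½)*(-1/48)*251 + 13537)*(44190 + (-6 + 1632 - 23617)) = (-251/96 + 13537)*(44190 - 21991) = (1299301/96)*22199 = 28843182899/96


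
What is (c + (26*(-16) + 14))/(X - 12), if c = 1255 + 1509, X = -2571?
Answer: -2362/2583 ≈ -0.91444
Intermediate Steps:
c = 2764
(c + (26*(-16) + 14))/(X - 12) = (2764 + (26*(-16) + 14))/(-2571 - 12) = (2764 + (-416 + 14))/(-2583) = (2764 - 402)*(-1/2583) = 2362*(-1/2583) = -2362/2583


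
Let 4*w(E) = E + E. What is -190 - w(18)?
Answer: -199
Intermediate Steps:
w(E) = E/2 (w(E) = (E + E)/4 = (2*E)/4 = E/2)
-190 - w(18) = -190 - 18/2 = -190 - 1*9 = -190 - 9 = -199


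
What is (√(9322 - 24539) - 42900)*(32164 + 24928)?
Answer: -2449246800 + 57092*I*√15217 ≈ -2.4492e+9 + 7.0427e+6*I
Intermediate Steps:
(√(9322 - 24539) - 42900)*(32164 + 24928) = (√(-15217) - 42900)*57092 = (I*√15217 - 42900)*57092 = (-42900 + I*√15217)*57092 = -2449246800 + 57092*I*√15217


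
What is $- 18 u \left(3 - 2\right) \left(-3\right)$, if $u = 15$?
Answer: $810$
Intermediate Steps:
$- 18 u \left(3 - 2\right) \left(-3\right) = \left(-18\right) 15 \left(3 - 2\right) \left(-3\right) = - 270 \cdot 1 \left(-3\right) = \left(-270\right) \left(-3\right) = 810$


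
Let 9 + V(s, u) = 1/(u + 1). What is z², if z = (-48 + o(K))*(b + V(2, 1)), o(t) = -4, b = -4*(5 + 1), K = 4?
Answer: 2856100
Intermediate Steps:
V(s, u) = -9 + 1/(1 + u) (V(s, u) = -9 + 1/(u + 1) = -9 + 1/(1 + u))
b = -24 (b = -4*6 = -24)
z = 1690 (z = (-48 - 4)*(-24 + (-8 - 9*1)/(1 + 1)) = -52*(-24 + (-8 - 9)/2) = -52*(-24 + (½)*(-17)) = -52*(-24 - 17/2) = -52*(-65/2) = 1690)
z² = 1690² = 2856100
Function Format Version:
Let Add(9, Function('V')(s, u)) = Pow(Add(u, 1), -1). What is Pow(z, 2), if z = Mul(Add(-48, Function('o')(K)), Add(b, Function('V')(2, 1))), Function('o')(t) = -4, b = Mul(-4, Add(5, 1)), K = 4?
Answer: 2856100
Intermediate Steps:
Function('V')(s, u) = Add(-9, Pow(Add(1, u), -1)) (Function('V')(s, u) = Add(-9, Pow(Add(u, 1), -1)) = Add(-9, Pow(Add(1, u), -1)))
b = -24 (b = Mul(-4, 6) = -24)
z = 1690 (z = Mul(Add(-48, -4), Add(-24, Mul(Pow(Add(1, 1), -1), Add(-8, Mul(-9, 1))))) = Mul(-52, Add(-24, Mul(Pow(2, -1), Add(-8, -9)))) = Mul(-52, Add(-24, Mul(Rational(1, 2), -17))) = Mul(-52, Add(-24, Rational(-17, 2))) = Mul(-52, Rational(-65, 2)) = 1690)
Pow(z, 2) = Pow(1690, 2) = 2856100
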